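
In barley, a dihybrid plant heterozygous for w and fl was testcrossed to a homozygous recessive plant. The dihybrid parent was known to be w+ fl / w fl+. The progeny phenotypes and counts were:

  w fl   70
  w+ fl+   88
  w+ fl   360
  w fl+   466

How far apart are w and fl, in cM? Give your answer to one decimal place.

16.1 cM

The recombinant classes are w+ fl+ and w fl: 88 + 70 = 158.
Recombination frequency = 158/984 = 0.1606 ≈ 16.1%, i.e. 16.1 cM.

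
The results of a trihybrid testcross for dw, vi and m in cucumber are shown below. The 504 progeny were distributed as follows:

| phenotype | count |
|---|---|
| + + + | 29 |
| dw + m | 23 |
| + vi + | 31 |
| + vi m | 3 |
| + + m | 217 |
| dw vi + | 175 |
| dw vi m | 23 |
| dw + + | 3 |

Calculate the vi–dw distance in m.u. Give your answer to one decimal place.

The two most frequent reciprocal classes, + + m and dw vi +, are the parental types, so the F1 was + + m / dw vi +.
The two rarest classes, + vi m and dw + +, are the double crossovers. Comparing them with the parentals, only the vi allele has switched, so vi is the middle locus and the order is m – vi – dw.
Crossovers in the vi–dw interval produce the single-crossover classes dw + m and + vi + (23 + 31 = 54) plus the double crossovers (6).
RF(vi–dw) = (54 + 6) / 504 = 60/504 = 0.1190 → 11.9 m.u.

11.9 m.u.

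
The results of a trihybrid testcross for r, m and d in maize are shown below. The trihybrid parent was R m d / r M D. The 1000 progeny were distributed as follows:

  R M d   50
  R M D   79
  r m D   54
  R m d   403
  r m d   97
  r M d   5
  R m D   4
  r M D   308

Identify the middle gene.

d

The two rarest classes, R m D and r M d, are the double crossovers. Comparing them with the parentals, only the d allele has switched, so d is the middle locus and the order is r – d – m.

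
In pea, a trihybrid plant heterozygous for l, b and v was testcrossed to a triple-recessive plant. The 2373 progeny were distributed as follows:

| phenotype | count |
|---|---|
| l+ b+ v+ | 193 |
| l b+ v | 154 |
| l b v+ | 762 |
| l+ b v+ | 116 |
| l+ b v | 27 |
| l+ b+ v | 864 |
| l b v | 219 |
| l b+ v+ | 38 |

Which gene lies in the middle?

b

The two most frequent reciprocal classes, l+ b+ v and l b v+, are the parental types, so the F1 was l+ b+ v / l b v+.
The two rarest classes, l+ b v and l b+ v+, are the double crossovers. Comparing them with the parentals, only the b allele has switched, so b is the middle locus and the order is v – b – l.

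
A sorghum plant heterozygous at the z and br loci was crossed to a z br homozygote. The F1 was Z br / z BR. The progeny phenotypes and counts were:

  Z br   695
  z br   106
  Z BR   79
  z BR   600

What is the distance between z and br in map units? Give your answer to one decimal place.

The recombinant classes are Z BR and z br: 79 + 106 = 185.
Recombination frequency = 185/1480 = 0.1250 ≈ 12.5%, i.e. 12.5 map units.

12.5 map units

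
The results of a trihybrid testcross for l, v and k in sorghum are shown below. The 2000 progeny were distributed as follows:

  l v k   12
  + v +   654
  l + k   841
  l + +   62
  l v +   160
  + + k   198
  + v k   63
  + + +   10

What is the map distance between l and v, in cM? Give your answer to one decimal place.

The two most frequent reciprocal classes, l + k and + v +, are the parental types, so the F1 was l + k / + v +.
The two rarest classes, l v k and + + +, are the double crossovers. Comparing them with the parentals, only the v allele has switched, so v is the middle locus and the order is l – v – k.
Crossovers in the l–v interval produce the single-crossover classes + + k and l v + (198 + 160 = 358) plus the double crossovers (22).
RF(l–v) = (358 + 22) / 2000 = 380/2000 = 0.1900 → 19.0 cM.

19.0 cM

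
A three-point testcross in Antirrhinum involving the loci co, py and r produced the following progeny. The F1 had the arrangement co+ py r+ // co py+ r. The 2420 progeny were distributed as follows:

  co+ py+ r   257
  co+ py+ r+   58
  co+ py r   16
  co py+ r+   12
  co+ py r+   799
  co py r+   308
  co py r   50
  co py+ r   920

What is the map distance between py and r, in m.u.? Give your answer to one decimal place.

5.6 m.u.

The two rarest classes, co+ py r and co py+ r+, are the double crossovers. Comparing them with the parentals, only the r allele has switched, so r is the middle locus and the order is co – r – py.
Crossovers in the r–py interval produce the single-crossover classes co+ py+ r+ and co py r (58 + 50 = 108) plus the double crossovers (28).
RF(r–py) = (108 + 28) / 2420 = 136/2420 = 0.0562 → 5.6 m.u.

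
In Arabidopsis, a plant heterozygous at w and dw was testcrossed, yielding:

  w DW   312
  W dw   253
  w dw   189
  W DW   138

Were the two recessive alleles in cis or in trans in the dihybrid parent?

trans

The two most frequent classes are W dw (253) and w DW (312); these are the parental (non-recombinant) types.
So the F1 carried W dw on one chromosome and w DW on the other — the recessive alleles are on opposite chromosomes (trans / repulsion).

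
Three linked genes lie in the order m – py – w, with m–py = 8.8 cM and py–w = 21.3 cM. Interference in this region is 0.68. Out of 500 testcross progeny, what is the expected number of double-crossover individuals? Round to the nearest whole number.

Map distances give recombination frequencies of 0.088 and 0.213 for the two intervals.
With interference 0.68 (so coincidence = 0.32), expected double-crossover frequency = 0.088 × 0.213 × 0.32 = 0.00600.
Expected number = 0.00600 × 500 = 3.00 ≈ 3.

3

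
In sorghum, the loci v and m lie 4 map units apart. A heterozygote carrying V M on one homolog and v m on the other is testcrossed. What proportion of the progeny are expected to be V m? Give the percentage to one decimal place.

2.0%

A map distance of 4 map units corresponds to a recombination frequency of 0.040.
The F1 is V M / v m, so V m is a recombinant gamete class with expected frequency r/2 = 0.040/2 = 0.0200.
That is 0.0200 = 2.0% of the progeny.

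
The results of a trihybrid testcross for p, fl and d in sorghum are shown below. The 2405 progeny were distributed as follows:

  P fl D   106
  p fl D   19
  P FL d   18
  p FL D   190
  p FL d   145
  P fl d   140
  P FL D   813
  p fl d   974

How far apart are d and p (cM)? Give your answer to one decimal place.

The two most frequent reciprocal classes, P FL D and p fl d, are the parental types, so the F1 was P FL D / p fl d.
The two rarest classes, P FL d and p fl D, are the double crossovers. Comparing them with the parentals, only the d allele has switched, so d is the middle locus and the order is p – d – fl.
Crossovers in the p–d interval produce the single-crossover classes p FL D and P fl d (190 + 140 = 330) plus the double crossovers (37).
RF(p–d) = (330 + 37) / 2405 = 367/2405 = 0.1526 → 15.3 cM.

15.3 cM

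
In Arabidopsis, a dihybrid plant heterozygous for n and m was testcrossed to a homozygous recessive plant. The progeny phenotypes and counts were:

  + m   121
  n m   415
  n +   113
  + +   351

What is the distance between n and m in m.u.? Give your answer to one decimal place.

23.4 m.u.

The two most frequent classes, + + (351) and n m (415), are the parental types, so the F1 was + + / n m.
The recombinant classes are + m and n +: 121 + 113 = 234.
Recombination frequency = 234/1000 = 0.2340 ≈ 23.4%, i.e. 23.4 m.u.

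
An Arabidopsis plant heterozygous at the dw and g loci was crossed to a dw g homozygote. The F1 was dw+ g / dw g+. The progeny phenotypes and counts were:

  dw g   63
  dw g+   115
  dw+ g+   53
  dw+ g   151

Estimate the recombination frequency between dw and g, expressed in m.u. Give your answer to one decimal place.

The recombinant classes are dw+ g+ and dw g: 53 + 63 = 116.
Recombination frequency = 116/382 = 0.3037 ≈ 30.4%, i.e. 30.4 m.u.

30.4 m.u.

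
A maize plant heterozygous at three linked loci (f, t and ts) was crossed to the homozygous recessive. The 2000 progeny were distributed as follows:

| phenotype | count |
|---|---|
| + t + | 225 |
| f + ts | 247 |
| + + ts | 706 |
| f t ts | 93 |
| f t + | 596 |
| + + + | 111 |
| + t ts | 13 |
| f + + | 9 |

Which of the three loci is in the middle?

The two most frequent reciprocal classes, f t + and + + ts, are the parental types, so the F1 was f t + / + + ts.
The two rarest classes, f + + and + t ts, are the double crossovers. Comparing them with the parentals, only the t allele has switched, so t is the middle locus and the order is f – t – ts.

t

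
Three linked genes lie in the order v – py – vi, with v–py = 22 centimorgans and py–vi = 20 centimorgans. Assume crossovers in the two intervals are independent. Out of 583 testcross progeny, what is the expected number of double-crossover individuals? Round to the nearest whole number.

26

Map distances give recombination frequencies of 0.220 and 0.200 for the two intervals.
With no interference, expected double-crossover frequency = 0.220 × 0.200 = 0.04400.
Expected number = 0.04400 × 583 = 25.65 ≈ 26.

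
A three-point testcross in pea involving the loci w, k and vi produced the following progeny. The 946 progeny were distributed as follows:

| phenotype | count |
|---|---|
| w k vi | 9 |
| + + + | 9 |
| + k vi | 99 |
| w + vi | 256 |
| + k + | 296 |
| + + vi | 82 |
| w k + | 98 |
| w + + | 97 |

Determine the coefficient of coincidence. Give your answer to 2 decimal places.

0.40

The two most frequent reciprocal classes, w + vi and + k +, are the parental types, so the F1 was w + vi / + k +.
The two rarest classes, w k vi and + + +, are the double crossovers. Comparing them with the parentals, only the k allele has switched, so k is the middle locus and the order is w – k – vi.
w–k: (180 + 18)/946 = 0.2093; k–vi: (196 + 18)/946 = 0.2262.
Expected DCO frequency = 0.2093 × 0.2262 ≈ 0.04734; observed = 18/946 ≈ 0.01903.
Coefficient of coincidence = 0.01903/0.04734 ≈ 0.40.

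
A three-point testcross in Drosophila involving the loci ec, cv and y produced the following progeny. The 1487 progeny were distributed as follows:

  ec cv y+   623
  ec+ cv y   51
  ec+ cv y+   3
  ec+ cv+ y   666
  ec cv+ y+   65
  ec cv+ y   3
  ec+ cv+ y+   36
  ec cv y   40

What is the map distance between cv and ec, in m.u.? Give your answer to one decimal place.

8.2 m.u.

The two most frequent reciprocal classes, ec cv y+ and ec+ cv+ y, are the parental types, so the F1 was ec cv y+ / ec+ cv+ y.
The two rarest classes, ec+ cv y+ and ec cv+ y, are the double crossovers. Comparing them with the parentals, only the ec allele has switched, so ec is the middle locus and the order is cv – ec – y.
Crossovers in the cv–ec interval produce the single-crossover classes ec cv+ y+ and ec+ cv y (65 + 51 = 116) plus the double crossovers (6).
RF(cv–ec) = (116 + 6) / 1487 = 122/1487 = 0.0820 → 8.2 m.u.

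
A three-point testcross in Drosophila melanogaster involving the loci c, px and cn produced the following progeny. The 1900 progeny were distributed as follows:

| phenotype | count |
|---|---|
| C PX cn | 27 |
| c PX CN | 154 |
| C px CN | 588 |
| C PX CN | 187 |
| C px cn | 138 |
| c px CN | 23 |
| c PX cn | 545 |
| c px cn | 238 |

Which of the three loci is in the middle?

c

The two most frequent reciprocal classes, c PX cn and C px CN, are the parental types, so the F1 was c PX cn / C px CN.
The two rarest classes, C PX cn and c px CN, are the double crossovers. Comparing them with the parentals, only the c allele has switched, so c is the middle locus and the order is cn – c – px.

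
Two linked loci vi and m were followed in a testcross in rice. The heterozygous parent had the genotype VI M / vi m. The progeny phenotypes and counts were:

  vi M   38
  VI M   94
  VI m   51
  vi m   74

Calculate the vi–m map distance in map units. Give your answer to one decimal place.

34.6 map units

The recombinant classes are VI m and vi M: 51 + 38 = 89.
Recombination frequency = 89/257 = 0.3463 ≈ 34.6%, i.e. 34.6 map units.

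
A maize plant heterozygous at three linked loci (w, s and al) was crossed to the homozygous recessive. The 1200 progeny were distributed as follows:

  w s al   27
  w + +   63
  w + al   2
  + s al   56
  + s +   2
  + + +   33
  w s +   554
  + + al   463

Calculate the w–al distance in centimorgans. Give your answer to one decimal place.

The two most frequent reciprocal classes, + + al and w s +, are the parental types, so the F1 was + + al / w s +.
The two rarest classes, w + al and + s +, are the double crossovers. Comparing them with the parentals, only the w allele has switched, so w is the middle locus and the order is al – w – s.
Crossovers in the al–w interval produce the single-crossover classes + + + and w s al (33 + 27 = 60) plus the double crossovers (4).
RF(al–w) = (60 + 4) / 1200 = 64/1200 = 0.0533 → 5.3 centimorgans.

5.3 centimorgans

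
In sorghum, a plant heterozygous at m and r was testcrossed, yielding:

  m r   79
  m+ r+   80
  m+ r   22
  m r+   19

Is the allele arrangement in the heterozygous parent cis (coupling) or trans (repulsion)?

The two most frequent classes are m+ r+ (80) and m r (79); these are the parental (non-recombinant) types.
So the F1 carried m+ r+ on one chromosome and m r on the other — the recessive alleles are on the same chromosome (cis / coupling).

cis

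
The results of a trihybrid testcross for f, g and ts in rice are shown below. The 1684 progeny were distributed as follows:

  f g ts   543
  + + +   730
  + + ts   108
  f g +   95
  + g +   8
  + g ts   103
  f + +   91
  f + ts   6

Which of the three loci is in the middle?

g

The two most frequent reciprocal classes, f g ts and + + +, are the parental types, so the F1 was f g ts / + + +.
The two rarest classes, f + ts and + g +, are the double crossovers. Comparing them with the parentals, only the g allele has switched, so g is the middle locus and the order is ts – g – f.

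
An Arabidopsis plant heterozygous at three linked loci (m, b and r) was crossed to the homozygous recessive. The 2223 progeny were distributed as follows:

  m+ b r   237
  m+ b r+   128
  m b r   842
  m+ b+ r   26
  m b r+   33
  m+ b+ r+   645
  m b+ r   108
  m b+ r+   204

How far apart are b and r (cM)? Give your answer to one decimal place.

The two most frequent reciprocal classes, m b r and m+ b+ r+, are the parental types, so the F1 was m b r / m+ b+ r+.
The two rarest classes, m b r+ and m+ b+ r, are the double crossovers. Comparing them with the parentals, only the r allele has switched, so r is the middle locus and the order is b – r – m.
Crossovers in the b–r interval produce the single-crossover classes m b+ r and m+ b r+ (108 + 128 = 236) plus the double crossovers (59).
RF(b–r) = (236 + 59) / 2223 = 295/2223 = 0.1327 → 13.3 cM.

13.3 cM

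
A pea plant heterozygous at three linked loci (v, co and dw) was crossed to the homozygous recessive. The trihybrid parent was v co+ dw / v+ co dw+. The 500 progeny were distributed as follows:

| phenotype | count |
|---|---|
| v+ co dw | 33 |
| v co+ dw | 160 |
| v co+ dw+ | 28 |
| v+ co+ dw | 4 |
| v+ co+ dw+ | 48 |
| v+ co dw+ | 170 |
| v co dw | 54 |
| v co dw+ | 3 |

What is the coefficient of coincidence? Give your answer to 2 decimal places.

The two rarest classes, v+ co+ dw and v co dw+, are the double crossovers. Comparing them with the parentals, only the v allele has switched, so v is the middle locus and the order is co – v – dw.
co–v: (102 + 7)/500 = 0.2180; v–dw: (61 + 7)/500 = 0.1360.
Expected DCO frequency = 0.2180 × 0.1360 ≈ 0.02965; observed = 7/500 ≈ 0.01400.
Coefficient of coincidence = 0.01400/0.02965 ≈ 0.47.

0.47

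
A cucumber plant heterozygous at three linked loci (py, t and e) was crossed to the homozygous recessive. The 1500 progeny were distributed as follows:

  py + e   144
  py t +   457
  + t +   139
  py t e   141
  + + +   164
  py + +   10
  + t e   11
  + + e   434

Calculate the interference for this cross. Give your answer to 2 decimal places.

0.68

The two most frequent reciprocal classes, + + e and py t +, are the parental types, so the F1 was + + e / py t +.
The two rarest classes, + t e and py + +, are the double crossovers. Comparing them with the parentals, only the t allele has switched, so t is the middle locus and the order is e – t – py.
e–t: (305 + 21)/1500 = 0.2173; t–py: (283 + 21)/1500 = 0.2027.
Expected DCO frequency = 0.2173 × 0.2027 ≈ 0.04405; observed = 21/1500 ≈ 0.01400.
Coefficient of coincidence = 0.01400/0.04405 ≈ 0.32; interference = 1 − 0.32 = 0.68.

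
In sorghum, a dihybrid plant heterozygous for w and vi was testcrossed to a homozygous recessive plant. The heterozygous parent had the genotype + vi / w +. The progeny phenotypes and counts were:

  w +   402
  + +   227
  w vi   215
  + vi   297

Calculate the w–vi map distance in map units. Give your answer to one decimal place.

The recombinant classes are + + and w vi: 227 + 215 = 442.
Recombination frequency = 442/1141 = 0.3874 ≈ 38.7%, i.e. 38.7 map units.

38.7 map units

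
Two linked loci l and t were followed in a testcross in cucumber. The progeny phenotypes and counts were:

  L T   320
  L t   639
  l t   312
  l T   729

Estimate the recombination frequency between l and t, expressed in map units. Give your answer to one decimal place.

31.6 map units

The two most frequent classes, L t (639) and l T (729), are the parental types, so the F1 was L t / l T.
The recombinant classes are L T and l t: 320 + 312 = 632.
Recombination frequency = 632/2000 = 0.3160 ≈ 31.6%, i.e. 31.6 map units.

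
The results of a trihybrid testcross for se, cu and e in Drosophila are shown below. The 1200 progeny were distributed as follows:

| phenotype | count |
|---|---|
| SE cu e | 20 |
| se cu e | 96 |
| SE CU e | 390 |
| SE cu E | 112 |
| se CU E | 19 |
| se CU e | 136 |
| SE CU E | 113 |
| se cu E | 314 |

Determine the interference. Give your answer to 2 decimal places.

0.34

The two most frequent reciprocal classes, se cu E and SE CU e, are the parental types, so the F1 was se cu E / SE CU e.
The two rarest classes, se CU E and SE cu e, are the double crossovers. Comparing them with the parentals, only the cu allele has switched, so cu is the middle locus and the order is e – cu – se.
e–cu: (209 + 39)/1200 = 0.2067; cu–se: (248 + 39)/1200 = 0.2392.
Expected DCO frequency = 0.2067 × 0.2392 ≈ 0.04944; observed = 39/1200 ≈ 0.03250.
Coefficient of coincidence = 0.03250/0.04944 ≈ 0.66; interference = 1 − 0.66 = 0.34.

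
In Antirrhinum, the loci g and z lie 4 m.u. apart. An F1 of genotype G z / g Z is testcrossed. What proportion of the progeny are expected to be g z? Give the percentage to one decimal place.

2.0%

A map distance of 4 m.u. corresponds to a recombination frequency of 0.040.
The F1 is G z / g Z, so g z is a recombinant gamete class with expected frequency r/2 = 0.040/2 = 0.0200.
That is 0.0200 = 2.0% of the progeny.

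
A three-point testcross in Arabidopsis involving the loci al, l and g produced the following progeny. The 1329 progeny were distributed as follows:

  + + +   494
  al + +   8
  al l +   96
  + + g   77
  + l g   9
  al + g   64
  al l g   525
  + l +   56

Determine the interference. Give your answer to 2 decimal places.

0.13

The two most frequent reciprocal classes, al l g and + + +, are the parental types, so the F1 was al l g / + + +.
The two rarest classes, + l g and al + +, are the double crossovers. Comparing them with the parentals, only the al allele has switched, so al is the middle locus and the order is l – al – g.
l–al: (120 + 17)/1329 = 0.1031; al–g: (173 + 17)/1329 = 0.1430.
Expected DCO frequency = 0.1031 × 0.1430 ≈ 0.01474; observed = 17/1329 ≈ 0.01279.
Coefficient of coincidence = 0.01279/0.01474 ≈ 0.87; interference = 1 − 0.87 = 0.13.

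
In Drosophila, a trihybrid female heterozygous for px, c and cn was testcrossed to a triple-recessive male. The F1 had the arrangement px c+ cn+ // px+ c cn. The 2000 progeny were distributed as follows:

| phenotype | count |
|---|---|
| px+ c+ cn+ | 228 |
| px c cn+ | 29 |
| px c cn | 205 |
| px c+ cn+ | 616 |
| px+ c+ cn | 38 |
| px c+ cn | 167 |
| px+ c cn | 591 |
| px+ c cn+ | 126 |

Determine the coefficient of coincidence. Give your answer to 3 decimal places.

0.744

The two rarest classes, px c cn+ and px+ c+ cn, are the double crossovers. Comparing them with the parentals, only the c allele has switched, so c is the middle locus and the order is px – c – cn.
px–c: (433 + 67)/2000 = 0.2500; c–cn: (293 + 67)/2000 = 0.1800.
Expected DCO frequency = 0.2500 × 0.1800 ≈ 0.04500; observed = 67/2000 ≈ 0.03350.
Coefficient of coincidence = 0.03350/0.04500 ≈ 0.744.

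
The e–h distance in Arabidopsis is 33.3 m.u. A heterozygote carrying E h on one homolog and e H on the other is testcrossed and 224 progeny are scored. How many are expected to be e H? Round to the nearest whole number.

A map distance of 33.3 m.u. corresponds to a recombination frequency of 0.333.
The F1 is E h / e H, so e H is a parental gamete class with expected frequency (1 − r)/2 = 0.667/2 = 0.3335.
Expected number = 0.3335 × 224 = 74.70 ≈ 75.

75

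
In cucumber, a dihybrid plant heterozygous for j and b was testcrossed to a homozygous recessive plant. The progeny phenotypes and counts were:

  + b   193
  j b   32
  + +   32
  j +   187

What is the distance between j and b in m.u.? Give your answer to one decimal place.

14.4 m.u.

The two most frequent classes, + b (193) and j + (187), are the parental types, so the F1 was + b / j +.
The recombinant classes are + + and j b: 32 + 32 = 64.
Recombination frequency = 64/444 = 0.1441 ≈ 14.4%, i.e. 14.4 m.u.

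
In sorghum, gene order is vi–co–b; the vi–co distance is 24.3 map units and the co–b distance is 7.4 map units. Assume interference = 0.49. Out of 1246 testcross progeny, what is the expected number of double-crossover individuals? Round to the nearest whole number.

Map distances give recombination frequencies of 0.243 and 0.074 for the two intervals.
With interference 0.49 (so coincidence = 0.51), expected double-crossover frequency = 0.243 × 0.074 × 0.51 = 0.00917.
Expected number = 0.00917 × 1246 = 11.43 ≈ 11.

11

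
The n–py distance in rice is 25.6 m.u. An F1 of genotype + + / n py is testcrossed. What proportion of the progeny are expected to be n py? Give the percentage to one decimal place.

37.2%

A map distance of 25.6 m.u. corresponds to a recombination frequency of 0.256.
The F1 is + + / n py, so n py is a parental gamete class with expected frequency (1 − r)/2 = 0.744/2 = 0.3720.
That is 0.3720 = 37.2% of the progeny.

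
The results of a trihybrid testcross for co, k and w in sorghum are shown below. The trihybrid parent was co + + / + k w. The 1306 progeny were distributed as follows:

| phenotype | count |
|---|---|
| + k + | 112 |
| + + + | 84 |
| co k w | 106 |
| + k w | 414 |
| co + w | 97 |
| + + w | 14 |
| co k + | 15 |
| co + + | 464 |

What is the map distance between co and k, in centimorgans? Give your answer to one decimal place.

The two rarest classes, co k + and + + w, are the double crossovers. Comparing them with the parentals, only the k allele has switched, so k is the middle locus and the order is co – k – w.
Crossovers in the co–k interval produce the single-crossover classes + + + and co k w (84 + 106 = 190) plus the double crossovers (29).
RF(co–k) = (190 + 29) / 1306 = 219/1306 = 0.1677 → 16.8 centimorgans.

16.8 centimorgans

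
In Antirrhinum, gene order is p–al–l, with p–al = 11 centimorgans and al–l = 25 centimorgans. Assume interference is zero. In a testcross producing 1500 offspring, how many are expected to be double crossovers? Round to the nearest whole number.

Map distances give recombination frequencies of 0.110 and 0.250 for the two intervals.
With no interference, expected double-crossover frequency = 0.110 × 0.250 = 0.02750.
Expected number = 0.02750 × 1500 = 41.25 ≈ 41.

41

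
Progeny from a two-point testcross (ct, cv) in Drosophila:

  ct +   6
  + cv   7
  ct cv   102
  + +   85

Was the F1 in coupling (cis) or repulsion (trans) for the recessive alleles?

The two most frequent classes are + + (85) and ct cv (102); these are the parental (non-recombinant) types.
So the F1 carried + + on one chromosome and ct cv on the other — the recessive alleles are on the same chromosome (cis / coupling).

cis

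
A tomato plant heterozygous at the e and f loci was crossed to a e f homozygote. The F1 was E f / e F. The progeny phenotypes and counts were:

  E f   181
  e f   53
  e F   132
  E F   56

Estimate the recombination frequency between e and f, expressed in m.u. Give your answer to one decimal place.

The recombinant classes are E F and e f: 56 + 53 = 109.
Recombination frequency = 109/422 = 0.2583 ≈ 25.8%, i.e. 25.8 m.u.

25.8 m.u.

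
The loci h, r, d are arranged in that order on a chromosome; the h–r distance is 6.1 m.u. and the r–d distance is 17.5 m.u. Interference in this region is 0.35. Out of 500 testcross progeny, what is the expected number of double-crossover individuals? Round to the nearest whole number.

Map distances give recombination frequencies of 0.061 and 0.175 for the two intervals.
With interference 0.35 (so coincidence = 0.65), expected double-crossover frequency = 0.061 × 0.175 × 0.65 = 0.00694.
Expected number = 0.00694 × 500 = 3.47 ≈ 3.

3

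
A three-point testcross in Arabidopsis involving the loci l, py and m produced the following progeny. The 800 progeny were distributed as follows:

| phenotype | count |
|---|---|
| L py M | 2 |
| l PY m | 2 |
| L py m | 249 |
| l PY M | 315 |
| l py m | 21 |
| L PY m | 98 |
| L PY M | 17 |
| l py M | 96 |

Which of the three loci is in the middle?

m

The two most frequent reciprocal classes, L py m and l PY M, are the parental types, so the F1 was L py m / l PY M.
The two rarest classes, L py M and l PY m, are the double crossovers. Comparing them with the parentals, only the m allele has switched, so m is the middle locus and the order is l – m – py.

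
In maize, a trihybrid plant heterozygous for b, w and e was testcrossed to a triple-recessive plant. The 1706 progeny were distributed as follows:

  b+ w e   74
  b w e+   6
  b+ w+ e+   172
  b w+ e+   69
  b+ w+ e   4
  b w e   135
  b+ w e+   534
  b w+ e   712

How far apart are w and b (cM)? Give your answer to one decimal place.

The two most frequent reciprocal classes, b+ w e+ and b w+ e, are the parental types, so the F1 was b+ w e+ / b w+ e.
The two rarest classes, b w e+ and b+ w+ e, are the double crossovers. Comparing them with the parentals, only the b allele has switched, so b is the middle locus and the order is e – b – w.
Crossovers in the b–w interval produce the single-crossover classes b+ w+ e+ and b w e (172 + 135 = 307) plus the double crossovers (10).
RF(b–w) = (307 + 10) / 1706 = 317/1706 = 0.1858 → 18.6 cM.

18.6 cM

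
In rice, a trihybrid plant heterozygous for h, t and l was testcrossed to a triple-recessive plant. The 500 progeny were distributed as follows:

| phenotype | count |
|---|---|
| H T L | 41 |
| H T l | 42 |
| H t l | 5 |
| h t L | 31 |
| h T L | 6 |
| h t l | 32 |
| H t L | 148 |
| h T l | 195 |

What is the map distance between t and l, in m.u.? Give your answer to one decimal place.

The two most frequent reciprocal classes, H t L and h T l, are the parental types, so the F1 was H t L / h T l.
The two rarest classes, H t l and h T L, are the double crossovers. Comparing them with the parentals, only the l allele has switched, so l is the middle locus and the order is t – l – h.
Crossovers in the t–l interval produce the single-crossover classes H T L and h t l (41 + 32 = 73) plus the double crossovers (11).
RF(t–l) = (73 + 11) / 500 = 84/500 = 0.1680 → 16.8 m.u.

16.8 m.u.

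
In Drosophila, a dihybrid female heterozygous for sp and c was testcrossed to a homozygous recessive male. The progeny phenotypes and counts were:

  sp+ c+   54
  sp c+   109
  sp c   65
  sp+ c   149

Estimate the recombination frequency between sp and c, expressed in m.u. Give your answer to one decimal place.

31.6 m.u.

The two most frequent classes, sp+ c (149) and sp c+ (109), are the parental types, so the F1 was sp+ c / sp c+.
The recombinant classes are sp+ c+ and sp c: 54 + 65 = 119.
Recombination frequency = 119/377 = 0.3156 ≈ 31.6%, i.e. 31.6 m.u.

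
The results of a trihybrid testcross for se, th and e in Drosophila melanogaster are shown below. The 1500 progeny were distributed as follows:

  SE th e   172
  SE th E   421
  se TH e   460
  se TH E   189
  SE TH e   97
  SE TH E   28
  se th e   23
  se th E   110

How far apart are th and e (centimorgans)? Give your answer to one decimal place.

27.5 centimorgans

The two most frequent reciprocal classes, SE th E and se TH e, are the parental types, so the F1 was SE th E / se TH e.
The two rarest classes, SE TH E and se th e, are the double crossovers. Comparing them with the parentals, only the th allele has switched, so th is the middle locus and the order is e – th – se.
Crossovers in the e–th interval produce the single-crossover classes SE th e and se TH E (172 + 189 = 361) plus the double crossovers (51).
RF(e–th) = (361 + 51) / 1500 = 412/1500 = 0.2747 → 27.5 centimorgans.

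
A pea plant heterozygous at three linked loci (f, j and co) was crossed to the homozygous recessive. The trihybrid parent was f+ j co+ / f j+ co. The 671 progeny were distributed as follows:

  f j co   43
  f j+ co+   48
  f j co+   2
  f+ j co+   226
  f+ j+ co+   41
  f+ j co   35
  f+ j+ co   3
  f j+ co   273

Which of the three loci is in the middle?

f

The two rarest classes, f j co+ and f+ j+ co, are the double crossovers. Comparing them with the parentals, only the f allele has switched, so f is the middle locus and the order is co – f – j.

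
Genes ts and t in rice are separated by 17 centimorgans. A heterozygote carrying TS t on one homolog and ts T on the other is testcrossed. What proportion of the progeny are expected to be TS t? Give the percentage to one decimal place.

41.5%

A map distance of 17 centimorgans corresponds to a recombination frequency of 0.170.
The F1 is TS t / ts T, so TS t is a parental gamete class with expected frequency (1 − r)/2 = 0.830/2 = 0.4150.
That is 0.4150 = 41.5% of the progeny.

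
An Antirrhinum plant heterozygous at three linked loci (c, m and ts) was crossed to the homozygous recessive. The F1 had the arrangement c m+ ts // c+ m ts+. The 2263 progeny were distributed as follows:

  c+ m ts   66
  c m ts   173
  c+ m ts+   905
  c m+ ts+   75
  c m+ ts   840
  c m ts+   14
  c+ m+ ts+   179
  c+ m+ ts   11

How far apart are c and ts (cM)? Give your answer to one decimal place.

The two rarest classes, c+ m+ ts and c m ts+, are the double crossovers. Comparing them with the parentals, only the c allele has switched, so c is the middle locus and the order is m – c – ts.
Crossovers in the c–ts interval produce the single-crossover classes c m+ ts+ and c+ m ts (75 + 66 = 141) plus the double crossovers (25).
RF(c–ts) = (141 + 25) / 2263 = 166/2263 = 0.0734 → 7.3 cM.

7.3 cM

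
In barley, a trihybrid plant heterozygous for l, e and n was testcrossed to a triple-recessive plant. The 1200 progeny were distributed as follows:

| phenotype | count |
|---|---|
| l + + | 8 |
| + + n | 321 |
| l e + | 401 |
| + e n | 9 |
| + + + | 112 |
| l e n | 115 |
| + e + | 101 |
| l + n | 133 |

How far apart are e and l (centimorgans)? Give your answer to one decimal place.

20.9 centimorgans

The two most frequent reciprocal classes, + + n and l e +, are the parental types, so the F1 was + + n / l e +.
The two rarest classes, + e n and l + +, are the double crossovers. Comparing them with the parentals, only the e allele has switched, so e is the middle locus and the order is l – e – n.
Crossovers in the l–e interval produce the single-crossover classes l + n and + e + (133 + 101 = 234) plus the double crossovers (17).
RF(l–e) = (234 + 17) / 1200 = 251/1200 = 0.2092 → 20.9 centimorgans.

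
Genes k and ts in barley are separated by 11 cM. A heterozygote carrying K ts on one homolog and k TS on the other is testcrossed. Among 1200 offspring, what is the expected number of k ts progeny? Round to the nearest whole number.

66

A map distance of 11 cM corresponds to a recombination frequency of 0.110.
The F1 is K ts / k TS, so k ts is a recombinant gamete class with expected frequency r/2 = 0.110/2 = 0.0550.
Expected number = 0.0550 × 1200 = 66.00 ≈ 66.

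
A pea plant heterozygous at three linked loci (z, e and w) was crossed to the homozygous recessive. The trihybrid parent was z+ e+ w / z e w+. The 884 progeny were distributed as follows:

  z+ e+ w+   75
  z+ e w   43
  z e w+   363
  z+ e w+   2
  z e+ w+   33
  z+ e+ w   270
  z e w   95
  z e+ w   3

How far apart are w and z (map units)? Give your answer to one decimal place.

19.8 map units

The two rarest classes, z e+ w and z+ e w+, are the double crossovers. Comparing them with the parentals, only the z allele has switched, so z is the middle locus and the order is w – z – e.
Crossovers in the w–z interval produce the single-crossover classes z+ e+ w+ and z e w (75 + 95 = 170) plus the double crossovers (5).
RF(w–z) = (170 + 5) / 884 = 175/884 = 0.1980 → 19.8 map units.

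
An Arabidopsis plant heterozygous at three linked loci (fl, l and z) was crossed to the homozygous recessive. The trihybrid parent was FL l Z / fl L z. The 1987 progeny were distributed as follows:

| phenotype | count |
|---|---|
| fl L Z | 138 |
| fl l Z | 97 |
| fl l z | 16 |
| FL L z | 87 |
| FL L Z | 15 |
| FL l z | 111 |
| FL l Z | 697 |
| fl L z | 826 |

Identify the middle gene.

The two rarest classes, FL L Z and fl l z, are the double crossovers. Comparing them with the parentals, only the l allele has switched, so l is the middle locus and the order is fl – l – z.

l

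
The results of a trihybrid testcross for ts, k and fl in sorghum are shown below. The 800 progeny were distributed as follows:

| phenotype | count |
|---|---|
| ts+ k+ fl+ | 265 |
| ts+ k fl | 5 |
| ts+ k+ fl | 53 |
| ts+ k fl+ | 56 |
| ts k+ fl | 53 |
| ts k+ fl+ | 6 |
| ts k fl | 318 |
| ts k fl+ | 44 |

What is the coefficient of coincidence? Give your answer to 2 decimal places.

The two most frequent reciprocal classes, ts k fl and ts+ k+ fl+, are the parental types, so the F1 was ts k fl / ts+ k+ fl+.
The two rarest classes, ts+ k fl and ts k+ fl+, are the double crossovers. Comparing them with the parentals, only the ts allele has switched, so ts is the middle locus and the order is fl – ts – k.
fl–ts: (97 + 11)/800 = 0.1350; ts–k: (109 + 11)/800 = 0.1500.
Expected DCO frequency = 0.1350 × 0.1500 ≈ 0.02025; observed = 11/800 ≈ 0.01375.
Coefficient of coincidence = 0.01375/0.02025 ≈ 0.68.

0.68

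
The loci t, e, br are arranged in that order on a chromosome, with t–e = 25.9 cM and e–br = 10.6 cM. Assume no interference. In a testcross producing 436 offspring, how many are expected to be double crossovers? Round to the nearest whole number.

Map distances give recombination frequencies of 0.259 and 0.106 for the two intervals.
With no interference, expected double-crossover frequency = 0.259 × 0.106 = 0.02745.
Expected number = 0.02745 × 436 = 11.97 ≈ 12.

12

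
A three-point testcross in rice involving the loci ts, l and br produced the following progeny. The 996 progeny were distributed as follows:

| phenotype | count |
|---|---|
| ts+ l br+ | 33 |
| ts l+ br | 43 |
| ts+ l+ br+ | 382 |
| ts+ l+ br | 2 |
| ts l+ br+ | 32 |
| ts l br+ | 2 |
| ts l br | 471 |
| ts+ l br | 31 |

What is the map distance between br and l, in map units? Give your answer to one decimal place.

8.0 map units

The two most frequent reciprocal classes, ts l br and ts+ l+ br+, are the parental types, so the F1 was ts l br / ts+ l+ br+.
The two rarest classes, ts l br+ and ts+ l+ br, are the double crossovers. Comparing them with the parentals, only the br allele has switched, so br is the middle locus and the order is ts – br – l.
Crossovers in the br–l interval produce the single-crossover classes ts l+ br and ts+ l br+ (43 + 33 = 76) plus the double crossovers (4).
RF(br–l) = (76 + 4) / 996 = 80/996 = 0.0803 → 8.0 map units.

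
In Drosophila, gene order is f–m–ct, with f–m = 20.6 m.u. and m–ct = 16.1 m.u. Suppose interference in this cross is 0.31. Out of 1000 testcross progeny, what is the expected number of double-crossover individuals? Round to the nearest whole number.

23

Map distances give recombination frequencies of 0.206 and 0.161 for the two intervals.
With interference 0.31 (so coincidence = 0.69), expected double-crossover frequency = 0.206 × 0.161 × 0.69 = 0.02288.
Expected number = 0.02288 × 1000 = 22.88 ≈ 23.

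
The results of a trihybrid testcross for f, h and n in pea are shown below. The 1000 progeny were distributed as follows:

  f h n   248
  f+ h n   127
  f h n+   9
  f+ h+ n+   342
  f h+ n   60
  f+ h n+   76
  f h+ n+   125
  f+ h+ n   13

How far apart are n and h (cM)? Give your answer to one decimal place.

15.8 cM

The two most frequent reciprocal classes, f h n and f+ h+ n+, are the parental types, so the F1 was f h n / f+ h+ n+.
The two rarest classes, f h n+ and f+ h+ n, are the double crossovers. Comparing them with the parentals, only the n allele has switched, so n is the middle locus and the order is f – n – h.
Crossovers in the n–h interval produce the single-crossover classes f h+ n and f+ h n+ (60 + 76 = 136) plus the double crossovers (22).
RF(n–h) = (136 + 22) / 1000 = 158/1000 = 0.1580 → 15.8 cM.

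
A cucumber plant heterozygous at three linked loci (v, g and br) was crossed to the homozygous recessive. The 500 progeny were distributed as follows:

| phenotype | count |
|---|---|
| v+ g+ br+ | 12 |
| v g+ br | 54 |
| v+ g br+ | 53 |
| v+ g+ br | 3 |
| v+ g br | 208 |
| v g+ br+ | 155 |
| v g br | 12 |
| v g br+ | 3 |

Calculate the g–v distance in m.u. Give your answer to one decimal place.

6.0 m.u.

The two most frequent reciprocal classes, v+ g br and v g+ br+, are the parental types, so the F1 was v+ g br / v g+ br+.
The two rarest classes, v+ g+ br and v g br+, are the double crossovers. Comparing them with the parentals, only the g allele has switched, so g is the middle locus and the order is br – g – v.
Crossovers in the g–v interval produce the single-crossover classes v g br and v+ g+ br+ (12 + 12 = 24) plus the double crossovers (6).
RF(g–v) = (24 + 6) / 500 = 30/500 = 0.0600 → 6.0 m.u.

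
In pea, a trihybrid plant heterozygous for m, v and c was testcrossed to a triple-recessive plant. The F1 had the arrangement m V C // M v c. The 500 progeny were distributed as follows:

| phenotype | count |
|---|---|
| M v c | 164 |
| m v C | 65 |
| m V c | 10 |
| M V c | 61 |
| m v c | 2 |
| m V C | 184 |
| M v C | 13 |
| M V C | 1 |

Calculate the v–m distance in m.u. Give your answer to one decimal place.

The two rarest classes, M V C and m v c, are the double crossovers. Comparing them with the parentals, only the m allele has switched, so m is the middle locus and the order is c – m – v.
Crossovers in the m–v interval produce the single-crossover classes m v C and M V c (65 + 61 = 126) plus the double crossovers (3).
RF(m–v) = (126 + 3) / 500 = 129/500 = 0.2580 → 25.8 m.u.

25.8 m.u.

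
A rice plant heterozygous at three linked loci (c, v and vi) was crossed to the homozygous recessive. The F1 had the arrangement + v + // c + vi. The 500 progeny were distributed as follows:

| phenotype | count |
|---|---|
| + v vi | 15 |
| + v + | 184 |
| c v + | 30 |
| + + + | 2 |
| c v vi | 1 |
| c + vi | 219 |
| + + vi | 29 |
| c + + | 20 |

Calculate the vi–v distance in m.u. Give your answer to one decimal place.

The two rarest classes, + + + and c v vi, are the double crossovers. Comparing them with the parentals, only the v allele has switched, so v is the middle locus and the order is c – v – vi.
Crossovers in the v–vi interval produce the single-crossover classes + v vi and c + + (15 + 20 = 35) plus the double crossovers (3).
RF(v–vi) = (35 + 3) / 500 = 38/500 = 0.0760 → 7.6 m.u.

7.6 m.u.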